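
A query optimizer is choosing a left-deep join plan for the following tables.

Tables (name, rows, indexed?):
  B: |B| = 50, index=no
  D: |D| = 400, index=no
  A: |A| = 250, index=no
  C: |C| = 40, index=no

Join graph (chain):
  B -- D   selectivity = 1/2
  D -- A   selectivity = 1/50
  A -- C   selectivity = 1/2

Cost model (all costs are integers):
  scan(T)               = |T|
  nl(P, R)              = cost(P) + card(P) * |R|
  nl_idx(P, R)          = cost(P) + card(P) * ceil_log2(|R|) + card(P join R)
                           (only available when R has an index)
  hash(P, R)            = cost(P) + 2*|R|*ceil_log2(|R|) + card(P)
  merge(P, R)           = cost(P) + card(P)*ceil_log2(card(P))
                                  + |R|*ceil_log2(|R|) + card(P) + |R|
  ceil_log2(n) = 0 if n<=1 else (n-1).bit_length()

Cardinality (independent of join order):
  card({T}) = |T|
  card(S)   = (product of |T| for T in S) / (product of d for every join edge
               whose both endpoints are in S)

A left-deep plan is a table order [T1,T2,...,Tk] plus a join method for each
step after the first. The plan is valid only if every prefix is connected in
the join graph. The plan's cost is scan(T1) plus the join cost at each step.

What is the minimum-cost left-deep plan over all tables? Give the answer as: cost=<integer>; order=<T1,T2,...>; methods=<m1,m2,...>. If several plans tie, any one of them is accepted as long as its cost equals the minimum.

cost=47880; order=D,A,C,B; methods=hash,hash,hash

Selinger DP (subsets sized 1..n):
  {B}: scan cost=50, card=50
  {D}: scan cost=400, card=400
  {A}: scan cost=250, card=250
  {C}: scan cost=40, card=40
  {BD}: card=10000; try (B,hash)→1400, (D,merge)→4400, (B,merge)→4750, (D,hash)→7300, (D,nl)→20050, (B,nl)→20400; best=1400 via (B,hash)
  {AD}: card=2000; try (A,hash)→4800, (D,merge)→6500, (A,merge)→6650, (D,hash)→7700, (D,nl)→100250, (A,nl)→100400; best=4800 via (A,hash)
  {AC}: card=5000; try (C,hash)→980, (A,merge)→2570, (C,merge)→2780, (A,hash)→4080, (A,nl)→10040, (C,nl)→10250; best=980 via (C,hash)
  {ABD}: card=50000; try (B,hash)→7400, (A,hash)→15400, (B,merge)→29150, (B,nl)→104800, (A,merge)→153650, (A,nl)→2501400; best=7400 via (B,hash)
  {ACD}: card=40000; try (C,hash)→7280, (D,hash)→13180, (C,merge)→29080, (D,merge)→74980, (C,nl)→84800, (D,nl)→2000980; best=7280 via (C,hash)
  {ABCD}: card=1000000; try (B,hash)→47880, (C,hash)→57880, (B,merge)→687630, (C,merge)→857680, (B,nl)→2007280, (C,nl)→2007400; best=47880 via (B,hash)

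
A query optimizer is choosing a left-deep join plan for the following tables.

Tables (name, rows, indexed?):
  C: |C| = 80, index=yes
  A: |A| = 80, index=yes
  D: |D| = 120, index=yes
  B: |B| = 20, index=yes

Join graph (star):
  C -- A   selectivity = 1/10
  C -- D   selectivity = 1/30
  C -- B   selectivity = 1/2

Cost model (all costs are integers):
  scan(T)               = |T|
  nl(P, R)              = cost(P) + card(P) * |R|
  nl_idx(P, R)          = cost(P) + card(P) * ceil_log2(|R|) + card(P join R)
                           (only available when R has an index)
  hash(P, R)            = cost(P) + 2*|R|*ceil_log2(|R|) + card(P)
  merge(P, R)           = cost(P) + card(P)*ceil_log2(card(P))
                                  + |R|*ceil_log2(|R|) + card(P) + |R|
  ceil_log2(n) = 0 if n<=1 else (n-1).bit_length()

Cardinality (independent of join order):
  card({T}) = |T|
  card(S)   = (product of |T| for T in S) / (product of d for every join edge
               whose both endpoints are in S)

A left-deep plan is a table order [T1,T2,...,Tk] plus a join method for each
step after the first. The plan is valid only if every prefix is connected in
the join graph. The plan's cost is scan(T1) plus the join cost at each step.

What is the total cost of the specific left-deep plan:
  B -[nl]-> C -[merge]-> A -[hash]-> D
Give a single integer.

19140

step 1: scan B: cost=20, card=20
step 2: join C via nl
    card(P join C) = 20*80/(2) = 800
    cost = 20 + 20*80 = 1620
step 3: join A via merge
    card(P join A) = 800*80/(10) = 6400
    cost = 1620 + 800*10 + 80*7 + 800 + 80 = 11060
step 4: join D via hash
    card(P join D) = 6400*120/(30) = 25600
    cost = 11060 + 2*120*7 + 6400 = 19140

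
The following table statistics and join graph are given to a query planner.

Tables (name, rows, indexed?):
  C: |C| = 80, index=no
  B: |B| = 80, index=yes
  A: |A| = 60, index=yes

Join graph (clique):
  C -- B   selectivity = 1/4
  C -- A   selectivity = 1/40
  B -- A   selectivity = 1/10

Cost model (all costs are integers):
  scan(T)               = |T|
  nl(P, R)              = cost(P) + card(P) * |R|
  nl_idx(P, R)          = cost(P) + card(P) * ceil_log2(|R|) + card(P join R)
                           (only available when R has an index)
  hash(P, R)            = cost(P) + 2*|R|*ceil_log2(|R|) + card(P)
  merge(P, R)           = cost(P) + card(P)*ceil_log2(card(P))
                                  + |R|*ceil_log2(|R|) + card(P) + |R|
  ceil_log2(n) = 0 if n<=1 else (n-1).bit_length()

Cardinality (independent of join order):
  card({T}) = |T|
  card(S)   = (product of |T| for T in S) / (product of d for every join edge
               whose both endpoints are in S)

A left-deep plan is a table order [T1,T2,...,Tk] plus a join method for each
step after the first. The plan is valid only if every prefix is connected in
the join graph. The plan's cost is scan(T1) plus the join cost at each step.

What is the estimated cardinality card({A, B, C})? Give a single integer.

Tables in S: A(60), B(80), C(80)
Edges inside S: C-B(d=4), C-A(d=40), B-A(d=10)
numerator = 60 * 80 * 80 = 384000
denominator = 4 * 40 * 10 = 1600
card(S) = 384000 / 1600 = 240

240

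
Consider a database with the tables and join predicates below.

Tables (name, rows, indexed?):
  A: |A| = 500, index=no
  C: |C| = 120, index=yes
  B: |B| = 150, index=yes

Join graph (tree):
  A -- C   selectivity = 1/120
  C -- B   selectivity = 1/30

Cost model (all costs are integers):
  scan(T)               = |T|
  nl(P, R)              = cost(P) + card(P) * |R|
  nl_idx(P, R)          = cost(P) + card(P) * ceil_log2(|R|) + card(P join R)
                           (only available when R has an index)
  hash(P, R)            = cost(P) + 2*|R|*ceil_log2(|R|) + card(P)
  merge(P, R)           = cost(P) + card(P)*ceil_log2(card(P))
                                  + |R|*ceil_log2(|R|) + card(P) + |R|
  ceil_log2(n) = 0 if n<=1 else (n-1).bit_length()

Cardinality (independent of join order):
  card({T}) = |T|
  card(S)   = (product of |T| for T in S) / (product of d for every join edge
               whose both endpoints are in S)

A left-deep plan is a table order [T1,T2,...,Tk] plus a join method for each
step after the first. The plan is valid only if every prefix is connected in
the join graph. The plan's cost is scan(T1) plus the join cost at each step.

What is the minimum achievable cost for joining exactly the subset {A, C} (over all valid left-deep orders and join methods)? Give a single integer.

Selinger DP over subsets of {A,C}:
  {A}: scan cost=500, card=500
  {C}: scan cost=120, card=120
  {AC}: card=500; try (C,hash)→2680, (C,nl_idx)→4500, (A,merge)→6080, (C,merge)→6460, (A,hash)→9240, (A,nl)→60120 …(+1); best=2680 via (C,hash)

2680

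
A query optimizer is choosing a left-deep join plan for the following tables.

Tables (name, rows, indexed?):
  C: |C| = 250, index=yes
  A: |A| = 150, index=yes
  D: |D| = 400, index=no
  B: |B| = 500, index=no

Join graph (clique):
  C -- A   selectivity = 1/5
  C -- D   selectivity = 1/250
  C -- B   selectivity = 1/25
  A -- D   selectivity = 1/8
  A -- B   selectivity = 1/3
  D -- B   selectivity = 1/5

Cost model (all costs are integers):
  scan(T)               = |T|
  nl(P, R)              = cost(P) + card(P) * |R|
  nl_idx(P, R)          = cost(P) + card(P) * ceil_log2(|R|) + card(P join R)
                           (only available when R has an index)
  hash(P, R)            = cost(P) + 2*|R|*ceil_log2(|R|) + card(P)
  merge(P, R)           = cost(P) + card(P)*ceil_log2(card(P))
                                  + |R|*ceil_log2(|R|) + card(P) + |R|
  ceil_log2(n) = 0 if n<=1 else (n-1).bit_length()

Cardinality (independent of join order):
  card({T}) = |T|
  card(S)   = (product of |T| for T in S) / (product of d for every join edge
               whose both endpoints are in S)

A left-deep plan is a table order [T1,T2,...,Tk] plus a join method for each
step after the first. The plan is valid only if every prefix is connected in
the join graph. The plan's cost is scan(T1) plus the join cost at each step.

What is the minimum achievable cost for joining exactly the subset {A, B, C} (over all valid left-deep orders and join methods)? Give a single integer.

Selinger DP over subsets of {A,B,C}:
  {C}: scan cost=250, card=250
  {A}: scan cost=150, card=150
  {B}: scan cost=500, card=500
  {AC}: card=7500; try (A,hash)→2900, (C,merge)→3750, (A,merge)→3850, (C,hash)→4300, (C,nl_idx)→8850, (A,nl_idx)→9750 …(+2); best=2900 via (A,hash)
  {BC}: card=5000; try (C,hash)→5000, (B,merge)→7500, (C,merge)→7750, (C,nl_idx)→9500, (B,hash)→9500, (B,nl)→125250 …(+1); best=5000 via (C,hash)
  {AB}: card=25000; try (A,hash)→3400, (B,merge)→6500, (A,merge)→6850, (B,hash)→9300, (A,nl_idx)→29500, (B,nl)→75150 …(+1); best=3400 via (A,hash)
  {ABC}: card=50000; try (A,hash)→12400, (B,hash)→19400, (C,hash)→32400, (A,merge)→76350, (A,nl_idx)→95000, (B,merge)→112900 …(+5); best=12400 via (A,hash)

12400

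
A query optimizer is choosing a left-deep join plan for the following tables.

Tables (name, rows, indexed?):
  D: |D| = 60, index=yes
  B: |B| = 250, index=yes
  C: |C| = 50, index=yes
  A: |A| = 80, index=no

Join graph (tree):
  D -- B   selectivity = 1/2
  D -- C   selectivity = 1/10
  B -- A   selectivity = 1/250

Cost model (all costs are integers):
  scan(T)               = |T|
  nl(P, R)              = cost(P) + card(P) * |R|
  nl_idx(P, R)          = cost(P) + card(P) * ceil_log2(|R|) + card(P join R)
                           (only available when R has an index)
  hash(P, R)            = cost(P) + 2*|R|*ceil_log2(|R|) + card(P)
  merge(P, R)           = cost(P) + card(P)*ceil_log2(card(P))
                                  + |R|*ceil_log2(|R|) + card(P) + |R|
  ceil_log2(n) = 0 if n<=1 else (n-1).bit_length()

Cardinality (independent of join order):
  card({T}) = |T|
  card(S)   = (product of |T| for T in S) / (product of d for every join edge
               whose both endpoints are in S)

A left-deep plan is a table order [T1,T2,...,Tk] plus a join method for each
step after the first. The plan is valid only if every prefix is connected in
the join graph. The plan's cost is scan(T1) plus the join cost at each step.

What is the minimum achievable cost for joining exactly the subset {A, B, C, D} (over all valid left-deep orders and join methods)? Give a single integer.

Selinger DP over subsets of {A,B,C,D}:
  {D}: scan cost=60, card=60
  {B}: scan cost=250, card=250
  {C}: scan cost=50, card=50
  {A}: scan cost=80, card=80
  {BD}: card=7500; try (D,hash)→1220, (B,merge)→2730, (D,merge)→2920, (B,hash)→4120, (B,nl_idx)→8040, (D,nl_idx)→9250 …(+2); best=1220 via (D,hash)
  {CD}: card=300; try (D,nl_idx)→650, (C,hash)→720, (C,nl_idx)→720, (D,hash)→820, (D,merge)→820, (C,merge)→830 …(+2); best=650 via (D,nl_idx)
  {AB}: card=80; try (B,nl_idx)→800, (A,hash)→1620, (B,merge)→2970, (A,merge)→3140, (B,hash)→4160, (B,nl)→20080 …(+1); best=800 via (B,nl_idx)
  {BCD}: card=37500; try (B,hash)→4950, (B,merge)→5900, (C,hash)→9320, (B,nl_idx)→40550, (B,nl)→75650, (C,nl_idx)→83720 …(+2); best=4950 via (B,hash)
  {ABD}: card=2400; try (D,hash)→1600, (D,merge)→1860, (D,nl_idx)→3680, (D,nl)→5600, (A,hash)→9840, (A,merge)→106860 …(+1); best=1600 via (D,hash)
  {ABCD}: card=12000; try (C,hash)→4600, (C,nl_idx)→28000, (C,merge)→33150, (A,hash)→43570, (C,nl)→121600, (A,merge)→643090 …(+1); best=4600 via (C,hash)

4600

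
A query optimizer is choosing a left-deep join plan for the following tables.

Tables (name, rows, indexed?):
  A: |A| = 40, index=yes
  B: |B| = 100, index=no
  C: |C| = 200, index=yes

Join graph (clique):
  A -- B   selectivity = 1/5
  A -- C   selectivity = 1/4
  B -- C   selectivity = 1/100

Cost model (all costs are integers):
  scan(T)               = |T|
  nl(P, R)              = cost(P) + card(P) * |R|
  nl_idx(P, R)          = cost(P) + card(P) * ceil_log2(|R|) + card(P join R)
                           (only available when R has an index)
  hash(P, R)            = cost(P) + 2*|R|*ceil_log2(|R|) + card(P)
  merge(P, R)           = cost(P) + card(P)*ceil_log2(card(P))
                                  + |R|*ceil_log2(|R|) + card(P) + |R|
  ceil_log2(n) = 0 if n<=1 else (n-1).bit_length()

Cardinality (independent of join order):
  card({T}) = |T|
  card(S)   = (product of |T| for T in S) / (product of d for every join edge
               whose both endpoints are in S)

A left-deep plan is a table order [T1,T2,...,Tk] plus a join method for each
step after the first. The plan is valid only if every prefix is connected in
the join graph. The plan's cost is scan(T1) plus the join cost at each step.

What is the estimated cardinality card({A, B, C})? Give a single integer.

400

Tables in S: A(40), B(100), C(200)
Edges inside S: A-B(d=5), A-C(d=4), B-C(d=100)
numerator = 40 * 100 * 200 = 800000
denominator = 5 * 4 * 100 = 2000
card(S) = 800000 / 2000 = 400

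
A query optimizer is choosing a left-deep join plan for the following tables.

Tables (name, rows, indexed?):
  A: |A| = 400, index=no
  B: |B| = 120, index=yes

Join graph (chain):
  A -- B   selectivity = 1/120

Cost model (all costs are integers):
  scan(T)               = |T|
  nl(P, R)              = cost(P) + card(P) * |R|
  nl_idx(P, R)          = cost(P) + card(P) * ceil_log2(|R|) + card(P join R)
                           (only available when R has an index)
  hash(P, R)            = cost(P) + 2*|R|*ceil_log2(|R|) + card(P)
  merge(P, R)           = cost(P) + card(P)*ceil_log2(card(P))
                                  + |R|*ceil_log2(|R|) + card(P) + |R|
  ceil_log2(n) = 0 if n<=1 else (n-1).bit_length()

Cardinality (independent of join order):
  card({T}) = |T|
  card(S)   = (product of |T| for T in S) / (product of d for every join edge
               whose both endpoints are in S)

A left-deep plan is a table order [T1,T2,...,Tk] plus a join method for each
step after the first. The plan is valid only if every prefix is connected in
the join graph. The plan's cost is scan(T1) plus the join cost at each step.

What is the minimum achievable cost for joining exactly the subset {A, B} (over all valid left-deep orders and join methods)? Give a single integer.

Selinger DP over subsets of {A,B}:
  {A}: scan cost=400, card=400
  {B}: scan cost=120, card=120
  {AB}: card=400; try (B,hash)→2480, (B,nl_idx)→3600, (A,merge)→5080, (B,merge)→5360, (A,hash)→7440, (A,nl)→48120 …(+1); best=2480 via (B,hash)

2480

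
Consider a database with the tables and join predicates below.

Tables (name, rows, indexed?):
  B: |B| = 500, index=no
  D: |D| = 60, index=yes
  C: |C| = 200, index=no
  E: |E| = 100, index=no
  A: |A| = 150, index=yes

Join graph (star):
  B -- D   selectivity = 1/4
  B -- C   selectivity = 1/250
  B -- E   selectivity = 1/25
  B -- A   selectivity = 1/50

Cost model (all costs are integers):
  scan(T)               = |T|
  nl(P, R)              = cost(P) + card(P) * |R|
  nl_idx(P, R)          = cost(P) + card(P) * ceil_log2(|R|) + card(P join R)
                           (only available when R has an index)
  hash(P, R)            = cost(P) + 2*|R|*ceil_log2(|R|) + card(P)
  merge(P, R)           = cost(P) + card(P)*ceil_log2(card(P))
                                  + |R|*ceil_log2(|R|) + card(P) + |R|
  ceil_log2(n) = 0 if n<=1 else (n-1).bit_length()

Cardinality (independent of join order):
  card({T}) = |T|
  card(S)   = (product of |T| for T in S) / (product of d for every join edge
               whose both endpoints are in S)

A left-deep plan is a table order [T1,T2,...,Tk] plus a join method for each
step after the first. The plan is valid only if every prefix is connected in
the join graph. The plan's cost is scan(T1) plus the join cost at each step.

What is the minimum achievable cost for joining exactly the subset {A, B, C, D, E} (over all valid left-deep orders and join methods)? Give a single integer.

Selinger DP over subsets of {A,B,C,D,E}:
  {B}: scan cost=500, card=500
  {D}: scan cost=60, card=60
  {C}: scan cost=200, card=200
  {E}: scan cost=100, card=100
  {A}: scan cost=150, card=150
  {BD}: card=7500; try (D,hash)→1720, (B,merge)→5480, (D,merge)→5920, (B,hash)→9120, (D,nl_idx)→11000, (B,nl)→30060 …(+1); best=1720 via (D,hash)
  {BC}: card=400; try (C,hash)→4200, (B,merge)→7000, (C,merge)→7300, (B,hash)→9400, (B,nl)→100200, (C,nl)→100500; best=4200 via (C,hash)
  {BE}: card=2000; try (E,hash)→2400, (B,merge)→5900, (E,merge)→6300, (B,hash)→9200, (B,nl)→50100, (E,nl)→50500; best=2400 via (E,hash)
  {AB}: card=1500; try (A,hash)→3400, (A,nl_idx)→6000, (B,merge)→6500, (A,merge)→6850, (B,hash)→9300, (B,nl)→75150 …(+1); best=3400 via (A,hash)
  {BCD}: card=6000; try (D,hash)→5320, (D,merge)→8620, (C,hash)→12420, (D,nl_idx)→12600, (D,nl)→28200, (C,merge)→108520 …(+1); best=5320 via (D,hash)
  {BDE}: card=30000; try (D,hash)→5120, (E,hash)→10620, (D,merge)→26820, (D,nl_idx)→44400, (E,merge)→107520, (D,nl)→122400 …(+1); best=5120 via (D,hash)
  {ABD}: card=22500; try (D,hash)→5620, (A,hash)→11620, (D,merge)→21820, (D,nl_idx)→34900, (A,nl_idx)→84220, (D,nl)→93400 …(+2); best=5620 via (D,hash)
  {BCE}: card=1600; try (E,hash)→6000, (C,hash)→7600, (E,merge)→9000, (C,merge)→28200, (E,nl)→44200, (C,nl)→402400; best=6000 via (E,hash)
  {ABC}: card=1200; try (A,hash)→7000, (C,hash)→8100, (A,nl_idx)→8600, (A,merge)→9550, (C,merge)→23200, (A,nl)→64200 …(+1); best=7000 via (A,hash)
  {ABE}: card=6000; try (E,hash)→6300, (A,hash)→6800, (E,merge)→22200, (A,nl_idx)→24400, (A,merge)→27750, (E,nl)→153400 …(+1); best=6300 via (E,hash)
  {BCDE}: card=24000; try (D,hash)→8320, (E,hash)→12720, (D,merge)→25620, (C,hash)→38320, (D,nl_idx)→39600, (E,merge)→90120 …(+4); best=8320 via (D,hash)
  {ABCD}: card=18000; try (D,hash)→8920, (A,hash)→13720, (D,merge)→21820, (C,hash)→31320, (D,nl_idx)→32200, (A,nl_idx)→71320 …(+5); best=8920 via (D,hash)
  {ABDE}: card=90000; try (D,hash)→13020, (E,hash)→29520, (A,hash)→37520, (D,merge)→90720, (D,nl_idx)→132300, (A,nl_idx)→335120 …(+5); best=13020 via (D,hash)
  {ABCE}: card=4800; try (E,hash)→9600, (A,hash)→10000, (C,hash)→15500, (E,merge)→22200, (A,nl_idx)→23600, (A,merge)→26550 …(+4); best=9600 via (E,hash)
  {ABCDE}: card=72000; try (D,hash)→15120, (E,hash)→28320, (A,hash)→34720, (D,merge)→77220, (C,hash)→106220, (D,nl_idx)→110400 …(+8); best=15120 via (D,hash)

15120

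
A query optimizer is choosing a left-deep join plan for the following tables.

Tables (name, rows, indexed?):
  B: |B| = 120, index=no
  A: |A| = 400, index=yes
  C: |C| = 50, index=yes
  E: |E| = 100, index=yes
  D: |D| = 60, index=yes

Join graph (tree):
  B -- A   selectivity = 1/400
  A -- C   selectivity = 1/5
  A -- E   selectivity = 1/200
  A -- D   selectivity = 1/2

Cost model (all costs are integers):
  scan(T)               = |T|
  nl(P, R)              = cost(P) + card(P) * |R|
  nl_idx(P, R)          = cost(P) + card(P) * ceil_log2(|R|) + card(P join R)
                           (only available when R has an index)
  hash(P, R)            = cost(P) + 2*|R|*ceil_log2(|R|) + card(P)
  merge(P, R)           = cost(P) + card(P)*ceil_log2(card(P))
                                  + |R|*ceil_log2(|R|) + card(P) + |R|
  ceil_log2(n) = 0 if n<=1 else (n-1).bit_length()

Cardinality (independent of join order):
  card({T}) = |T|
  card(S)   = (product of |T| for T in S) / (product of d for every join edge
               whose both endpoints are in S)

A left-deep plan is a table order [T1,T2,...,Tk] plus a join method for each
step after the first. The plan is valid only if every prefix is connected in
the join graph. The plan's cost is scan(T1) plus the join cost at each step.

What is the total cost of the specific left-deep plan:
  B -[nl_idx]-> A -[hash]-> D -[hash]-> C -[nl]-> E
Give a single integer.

step 1: scan B: cost=120, card=120
step 2: join A via nl_idx
    card(P join A) = 120*400/(400) = 120
    cost = 120 + 120*9 + 120 = 1320
step 3: join D via hash
    card(P join D) = 120*60/(2) = 3600
    cost = 1320 + 2*60*6 + 120 = 2160
step 4: join C via hash
    card(P join C) = 3600*50/(5) = 36000
    cost = 2160 + 2*50*6 + 3600 = 6360
step 5: join E via nl
    card(P join E) = 36000*100/(200) = 18000
    cost = 6360 + 36000*100 = 3606360

3606360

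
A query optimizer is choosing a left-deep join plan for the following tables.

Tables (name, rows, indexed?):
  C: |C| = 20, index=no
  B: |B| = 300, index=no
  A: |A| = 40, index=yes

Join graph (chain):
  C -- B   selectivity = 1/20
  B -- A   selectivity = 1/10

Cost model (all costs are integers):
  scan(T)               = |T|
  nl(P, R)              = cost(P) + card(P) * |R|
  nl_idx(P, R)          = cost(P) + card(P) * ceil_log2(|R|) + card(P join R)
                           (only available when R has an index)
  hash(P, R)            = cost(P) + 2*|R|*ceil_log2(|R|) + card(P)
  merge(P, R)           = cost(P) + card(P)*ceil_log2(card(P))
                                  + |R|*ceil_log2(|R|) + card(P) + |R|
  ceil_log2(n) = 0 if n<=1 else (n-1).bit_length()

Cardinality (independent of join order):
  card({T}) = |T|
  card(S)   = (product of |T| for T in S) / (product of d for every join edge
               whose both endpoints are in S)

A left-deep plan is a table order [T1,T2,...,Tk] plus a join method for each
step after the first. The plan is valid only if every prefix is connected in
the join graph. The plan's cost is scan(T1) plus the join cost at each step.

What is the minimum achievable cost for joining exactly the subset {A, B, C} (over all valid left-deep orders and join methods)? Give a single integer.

Selinger DP over subsets of {A,B,C}:
  {C}: scan cost=20, card=20
  {B}: scan cost=300, card=300
  {A}: scan cost=40, card=40
  {BC}: card=300; try (C,hash)→800, (B,merge)→3140, (C,merge)→3420, (B,hash)→5440, (B,nl)→6020, (C,nl)→6300; best=800 via (C,hash)
  {AB}: card=1200; try (A,hash)→1080, (A,nl_idx)→3300, (B,merge)→3320, (A,merge)→3580, (B,hash)→5480, (B,nl)→12040 …(+1); best=1080 via (A,hash)
  {ABC}: card=1200; try (A,hash)→1580, (C,hash)→2480, (A,nl_idx)→3800, (A,merge)→4080, (A,nl)→12800, (C,merge)→15600 …(+1); best=1580 via (A,hash)

1580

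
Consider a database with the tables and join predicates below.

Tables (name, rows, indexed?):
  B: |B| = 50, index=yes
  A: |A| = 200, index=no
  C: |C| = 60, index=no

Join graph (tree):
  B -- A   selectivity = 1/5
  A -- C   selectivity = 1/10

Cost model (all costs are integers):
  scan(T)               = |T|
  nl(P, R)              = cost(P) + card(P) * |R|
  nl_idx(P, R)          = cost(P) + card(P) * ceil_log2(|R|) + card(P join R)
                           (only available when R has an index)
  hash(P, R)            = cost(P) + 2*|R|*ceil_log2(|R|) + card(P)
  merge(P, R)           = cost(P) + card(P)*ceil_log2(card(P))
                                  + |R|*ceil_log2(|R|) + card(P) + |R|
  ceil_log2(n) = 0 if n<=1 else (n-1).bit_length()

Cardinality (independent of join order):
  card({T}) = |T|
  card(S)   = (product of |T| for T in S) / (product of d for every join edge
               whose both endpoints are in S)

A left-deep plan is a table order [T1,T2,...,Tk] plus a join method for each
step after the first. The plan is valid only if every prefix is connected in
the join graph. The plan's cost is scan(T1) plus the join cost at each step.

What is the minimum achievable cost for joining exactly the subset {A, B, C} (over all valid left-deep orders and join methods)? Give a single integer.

Selinger DP over subsets of {A,B,C}:
  {B}: scan cost=50, card=50
  {A}: scan cost=200, card=200
  {C}: scan cost=60, card=60
  {AB}: card=2000; try (B,hash)→1000, (A,merge)→2200, (B,merge)→2350, (A,hash)→3300, (B,nl_idx)→3400, (A,nl)→10050 …(+1); best=1000 via (B,hash)
  {AC}: card=1200; try (C,hash)→1120, (A,merge)→2280, (C,merge)→2420, (A,hash)→3320, (A,nl)→12060, (C,nl)→12200; best=1120 via (C,hash)
  {ABC}: card=12000; try (B,hash)→2920, (C,hash)→3720, (B,merge)→15870, (B,nl_idx)→20320, (C,merge)→25420, (B,nl)→61120 …(+1); best=2920 via (B,hash)

2920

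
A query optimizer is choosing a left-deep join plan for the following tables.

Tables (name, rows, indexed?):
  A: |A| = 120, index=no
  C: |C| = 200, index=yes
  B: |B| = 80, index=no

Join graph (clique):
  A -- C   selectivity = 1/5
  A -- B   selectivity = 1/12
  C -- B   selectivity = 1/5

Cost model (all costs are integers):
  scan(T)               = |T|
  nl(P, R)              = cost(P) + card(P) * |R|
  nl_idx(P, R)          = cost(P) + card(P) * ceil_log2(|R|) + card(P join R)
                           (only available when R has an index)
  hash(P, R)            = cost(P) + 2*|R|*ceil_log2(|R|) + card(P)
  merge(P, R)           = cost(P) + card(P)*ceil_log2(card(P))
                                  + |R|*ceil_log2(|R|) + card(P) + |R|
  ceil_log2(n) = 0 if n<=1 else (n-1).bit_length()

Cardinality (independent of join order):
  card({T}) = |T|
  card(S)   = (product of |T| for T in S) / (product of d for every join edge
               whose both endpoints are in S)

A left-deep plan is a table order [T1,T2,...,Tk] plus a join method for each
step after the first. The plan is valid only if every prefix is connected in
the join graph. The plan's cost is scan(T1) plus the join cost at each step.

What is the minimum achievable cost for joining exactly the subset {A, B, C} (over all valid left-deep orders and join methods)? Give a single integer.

Selinger DP over subsets of {A,B,C}:
  {A}: scan cost=120, card=120
  {C}: scan cost=200, card=200
  {B}: scan cost=80, card=80
  {AC}: card=4800; try (A,hash)→2080, (C,merge)→2880, (A,merge)→2960, (C,hash)→3440, (C,nl_idx)→5880, (C,nl)→24120 …(+1); best=2080 via (A,hash)
  {AB}: card=800; try (B,hash)→1360, (A,merge)→1680, (B,merge)→1720, (A,hash)→1840, (A,nl)→9680, (B,nl)→9720; best=1360 via (B,hash)
  {BC}: card=3200; try (B,hash)→1520, (C,merge)→2520, (B,merge)→2640, (C,hash)→3360, (C,nl_idx)→3920, (C,nl)→16080 …(+1); best=1520 via (B,hash)
  {ABC}: card=6400; try (C,hash)→5360, (A,hash)→6400, (B,hash)→8000, (C,merge)→11960, (C,nl_idx)→14160, (A,merge)→44080 …(+4); best=5360 via (C,hash)

5360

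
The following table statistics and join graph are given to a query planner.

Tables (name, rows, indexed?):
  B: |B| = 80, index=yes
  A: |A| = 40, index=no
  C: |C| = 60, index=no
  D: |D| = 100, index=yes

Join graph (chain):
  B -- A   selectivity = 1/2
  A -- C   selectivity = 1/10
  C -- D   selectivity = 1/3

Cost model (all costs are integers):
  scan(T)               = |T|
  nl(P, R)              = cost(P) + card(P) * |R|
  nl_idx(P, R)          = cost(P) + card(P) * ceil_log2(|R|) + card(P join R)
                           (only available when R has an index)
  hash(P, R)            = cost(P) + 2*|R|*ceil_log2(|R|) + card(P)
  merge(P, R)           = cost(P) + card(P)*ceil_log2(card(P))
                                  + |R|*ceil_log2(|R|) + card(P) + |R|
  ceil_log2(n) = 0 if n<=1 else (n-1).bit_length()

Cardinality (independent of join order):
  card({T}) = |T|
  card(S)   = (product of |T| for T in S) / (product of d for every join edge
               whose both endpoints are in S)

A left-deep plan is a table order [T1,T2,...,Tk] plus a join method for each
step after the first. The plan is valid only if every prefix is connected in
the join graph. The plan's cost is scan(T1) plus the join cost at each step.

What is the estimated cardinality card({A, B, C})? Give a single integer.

Tables in S: A(40), B(80), C(60)
Edges inside S: B-A(d=2), A-C(d=10)
numerator = 40 * 80 * 60 = 192000
denominator = 2 * 10 = 20
card(S) = 192000 / 20 = 9600

9600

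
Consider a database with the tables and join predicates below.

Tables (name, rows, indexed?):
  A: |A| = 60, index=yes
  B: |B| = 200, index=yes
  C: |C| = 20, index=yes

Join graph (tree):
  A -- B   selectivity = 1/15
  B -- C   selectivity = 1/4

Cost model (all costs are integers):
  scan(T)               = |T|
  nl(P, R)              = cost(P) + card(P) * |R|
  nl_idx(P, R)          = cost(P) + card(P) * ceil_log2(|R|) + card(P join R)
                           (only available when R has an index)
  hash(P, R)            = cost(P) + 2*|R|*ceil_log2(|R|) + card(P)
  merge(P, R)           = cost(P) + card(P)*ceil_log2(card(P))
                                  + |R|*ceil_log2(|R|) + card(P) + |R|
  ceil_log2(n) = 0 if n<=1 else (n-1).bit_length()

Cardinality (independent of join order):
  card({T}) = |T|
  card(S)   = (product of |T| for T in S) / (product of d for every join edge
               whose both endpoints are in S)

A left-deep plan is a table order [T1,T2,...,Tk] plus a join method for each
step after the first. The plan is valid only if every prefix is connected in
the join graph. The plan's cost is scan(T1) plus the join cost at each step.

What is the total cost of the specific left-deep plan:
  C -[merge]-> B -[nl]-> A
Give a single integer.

step 1: scan C: cost=20, card=20
step 2: join B via merge
    card(P join B) = 20*200/(4) = 1000
    cost = 20 + 20*5 + 200*8 + 20 + 200 = 1940
step 3: join A via nl
    card(P join A) = 1000*60/(15) = 4000
    cost = 1940 + 1000*60 = 61940

61940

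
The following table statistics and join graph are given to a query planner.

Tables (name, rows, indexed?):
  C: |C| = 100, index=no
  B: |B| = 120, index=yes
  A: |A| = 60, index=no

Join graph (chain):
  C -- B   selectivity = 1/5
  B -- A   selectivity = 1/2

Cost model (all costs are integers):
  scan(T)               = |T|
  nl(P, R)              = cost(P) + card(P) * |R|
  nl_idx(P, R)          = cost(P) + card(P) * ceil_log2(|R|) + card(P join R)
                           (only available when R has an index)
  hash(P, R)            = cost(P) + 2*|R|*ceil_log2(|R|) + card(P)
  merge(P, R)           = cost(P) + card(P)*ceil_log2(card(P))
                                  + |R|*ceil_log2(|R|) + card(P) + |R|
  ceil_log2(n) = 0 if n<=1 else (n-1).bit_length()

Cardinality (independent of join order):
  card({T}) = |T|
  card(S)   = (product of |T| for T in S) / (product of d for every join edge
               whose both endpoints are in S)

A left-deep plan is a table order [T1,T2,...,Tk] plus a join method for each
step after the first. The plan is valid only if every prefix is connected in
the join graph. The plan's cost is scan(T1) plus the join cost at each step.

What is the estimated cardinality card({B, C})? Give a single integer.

Tables in S: B(120), C(100)
Edges inside S: C-B(d=5)
numerator = 120 * 100 = 12000
denominator = 5 = 5
card(S) = 12000 / 5 = 2400

2400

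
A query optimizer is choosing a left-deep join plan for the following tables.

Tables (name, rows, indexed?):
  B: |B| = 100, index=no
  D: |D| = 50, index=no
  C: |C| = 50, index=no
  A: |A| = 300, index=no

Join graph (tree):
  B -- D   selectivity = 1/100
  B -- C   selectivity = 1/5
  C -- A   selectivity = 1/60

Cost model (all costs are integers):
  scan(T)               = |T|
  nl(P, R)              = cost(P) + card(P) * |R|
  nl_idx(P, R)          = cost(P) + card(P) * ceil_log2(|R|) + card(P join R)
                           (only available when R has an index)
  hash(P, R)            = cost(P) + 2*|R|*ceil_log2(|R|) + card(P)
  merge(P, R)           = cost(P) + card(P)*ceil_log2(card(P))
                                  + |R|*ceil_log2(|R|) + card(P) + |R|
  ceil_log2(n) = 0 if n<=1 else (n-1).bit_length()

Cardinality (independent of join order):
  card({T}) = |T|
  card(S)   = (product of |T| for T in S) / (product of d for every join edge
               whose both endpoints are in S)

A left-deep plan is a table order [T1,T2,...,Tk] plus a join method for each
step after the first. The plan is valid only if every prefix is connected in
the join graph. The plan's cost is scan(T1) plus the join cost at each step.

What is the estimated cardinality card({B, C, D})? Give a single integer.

500

Tables in S: B(100), C(50), D(50)
Edges inside S: B-D(d=100), B-C(d=5)
numerator = 100 * 50 * 50 = 250000
denominator = 100 * 5 = 500
card(S) = 250000 / 500 = 500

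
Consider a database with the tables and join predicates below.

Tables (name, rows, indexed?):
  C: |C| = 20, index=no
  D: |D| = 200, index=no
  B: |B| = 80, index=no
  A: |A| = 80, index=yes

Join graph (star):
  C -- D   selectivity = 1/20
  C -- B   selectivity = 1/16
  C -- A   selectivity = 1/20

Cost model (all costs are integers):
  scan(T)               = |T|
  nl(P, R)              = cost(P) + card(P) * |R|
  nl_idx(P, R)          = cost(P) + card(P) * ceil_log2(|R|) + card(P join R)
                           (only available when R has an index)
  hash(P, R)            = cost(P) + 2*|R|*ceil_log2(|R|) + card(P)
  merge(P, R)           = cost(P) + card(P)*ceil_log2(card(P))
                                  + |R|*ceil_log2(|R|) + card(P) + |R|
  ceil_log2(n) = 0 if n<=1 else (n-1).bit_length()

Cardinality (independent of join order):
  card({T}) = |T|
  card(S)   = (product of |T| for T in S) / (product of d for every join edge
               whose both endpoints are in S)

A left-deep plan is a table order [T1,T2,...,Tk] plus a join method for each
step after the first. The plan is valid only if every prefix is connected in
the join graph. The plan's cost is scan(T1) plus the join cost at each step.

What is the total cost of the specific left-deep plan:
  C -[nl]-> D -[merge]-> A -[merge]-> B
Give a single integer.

15900

step 1: scan C: cost=20, card=20
step 2: join D via nl
    card(P join D) = 20*200/(20) = 200
    cost = 20 + 20*200 = 4020
step 3: join A via merge
    card(P join A) = 200*80/(20) = 800
    cost = 4020 + 200*8 + 80*7 + 200 + 80 = 6460
step 4: join B via merge
    card(P join B) = 800*80/(16) = 4000
    cost = 6460 + 800*10 + 80*7 + 800 + 80 = 15900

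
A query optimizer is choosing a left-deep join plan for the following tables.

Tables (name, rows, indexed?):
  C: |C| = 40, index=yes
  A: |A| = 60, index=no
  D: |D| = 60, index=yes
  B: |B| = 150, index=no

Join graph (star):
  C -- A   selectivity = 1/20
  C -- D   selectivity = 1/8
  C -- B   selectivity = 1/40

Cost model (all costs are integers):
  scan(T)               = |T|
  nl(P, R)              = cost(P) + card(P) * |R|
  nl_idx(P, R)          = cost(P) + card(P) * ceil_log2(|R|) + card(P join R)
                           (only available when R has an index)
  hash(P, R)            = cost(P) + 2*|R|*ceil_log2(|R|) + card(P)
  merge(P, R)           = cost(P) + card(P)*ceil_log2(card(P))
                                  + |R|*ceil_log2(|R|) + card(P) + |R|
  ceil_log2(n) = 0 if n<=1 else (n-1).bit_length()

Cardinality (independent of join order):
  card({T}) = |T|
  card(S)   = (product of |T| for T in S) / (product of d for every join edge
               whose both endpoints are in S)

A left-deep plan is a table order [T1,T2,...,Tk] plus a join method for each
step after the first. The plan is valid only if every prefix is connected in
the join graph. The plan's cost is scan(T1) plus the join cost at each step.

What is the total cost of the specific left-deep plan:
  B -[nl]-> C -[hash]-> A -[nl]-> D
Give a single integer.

34020

step 1: scan B: cost=150, card=150
step 2: join C via nl
    card(P join C) = 150*40/(40) = 150
    cost = 150 + 150*40 = 6150
step 3: join A via hash
    card(P join A) = 150*60/(20) = 450
    cost = 6150 + 2*60*6 + 150 = 7020
step 4: join D via nl
    card(P join D) = 450*60/(8) = 3375
    cost = 7020 + 450*60 = 34020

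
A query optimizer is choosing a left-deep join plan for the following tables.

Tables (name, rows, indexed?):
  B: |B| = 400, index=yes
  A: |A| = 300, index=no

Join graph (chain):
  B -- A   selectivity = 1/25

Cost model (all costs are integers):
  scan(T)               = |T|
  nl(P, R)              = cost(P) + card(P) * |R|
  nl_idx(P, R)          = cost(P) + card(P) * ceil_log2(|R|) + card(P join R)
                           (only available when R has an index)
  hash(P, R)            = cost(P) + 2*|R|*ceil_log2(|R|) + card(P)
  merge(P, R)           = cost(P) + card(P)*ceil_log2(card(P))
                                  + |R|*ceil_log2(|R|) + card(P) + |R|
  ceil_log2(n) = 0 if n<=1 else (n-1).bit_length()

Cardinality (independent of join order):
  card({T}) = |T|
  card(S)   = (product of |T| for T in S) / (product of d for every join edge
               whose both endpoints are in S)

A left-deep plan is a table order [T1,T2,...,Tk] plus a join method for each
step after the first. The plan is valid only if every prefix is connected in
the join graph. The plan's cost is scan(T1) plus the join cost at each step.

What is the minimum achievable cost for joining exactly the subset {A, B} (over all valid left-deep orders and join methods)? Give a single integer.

Selinger DP over subsets of {A,B}:
  {B}: scan cost=400, card=400
  {A}: scan cost=300, card=300
  {AB}: card=4800; try (A,hash)→6200, (B,merge)→7300, (A,merge)→7400, (B,hash)→7800, (B,nl_idx)→7800, (B,nl)→120300 …(+1); best=6200 via (A,hash)

6200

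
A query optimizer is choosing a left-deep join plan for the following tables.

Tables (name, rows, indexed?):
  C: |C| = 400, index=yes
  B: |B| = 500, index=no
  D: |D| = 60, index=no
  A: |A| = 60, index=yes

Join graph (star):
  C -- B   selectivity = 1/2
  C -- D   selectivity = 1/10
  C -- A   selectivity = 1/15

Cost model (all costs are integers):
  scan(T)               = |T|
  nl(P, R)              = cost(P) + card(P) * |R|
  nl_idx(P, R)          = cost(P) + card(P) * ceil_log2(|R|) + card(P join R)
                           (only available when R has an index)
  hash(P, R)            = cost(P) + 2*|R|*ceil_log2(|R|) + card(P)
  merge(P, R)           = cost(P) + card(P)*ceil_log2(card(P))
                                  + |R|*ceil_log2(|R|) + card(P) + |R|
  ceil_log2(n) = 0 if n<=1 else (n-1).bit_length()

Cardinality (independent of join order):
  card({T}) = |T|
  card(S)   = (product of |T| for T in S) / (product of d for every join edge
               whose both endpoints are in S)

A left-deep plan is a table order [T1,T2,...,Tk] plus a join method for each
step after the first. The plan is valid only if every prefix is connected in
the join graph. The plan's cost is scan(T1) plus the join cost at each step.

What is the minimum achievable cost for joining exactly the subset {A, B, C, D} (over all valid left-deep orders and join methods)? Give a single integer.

Selinger DP over subsets of {A,B,C,D}:
  {C}: scan cost=400, card=400
  {B}: scan cost=500, card=500
  {D}: scan cost=60, card=60
  {A}: scan cost=60, card=60
  {BC}: card=100000; try (C,hash)→8200, (B,merge)→9400, (C,merge)→9500, (B,hash)→9800, (C,nl_idx)→105000, (B,nl)→200400 …(+1); best=8200 via (C,hash)
  {CD}: card=2400; try (D,hash)→1520, (C,nl_idx)→3000, (C,merge)→4480, (D,merge)→4820, (C,hash)→7320, (C,nl)→24060 …(+1); best=1520 via (D,hash)
  {AC}: card=1600; try (A,hash)→1520, (C,nl_idx)→2200, (A,nl_idx)→4400, (C,merge)→4480, (A,merge)→4820, (C,hash)→7320 …(+2); best=1520 via (A,hash)
  {BCD}: card=600000; try (B,hash)→12920, (B,merge)→37720, (D,hash)→108920, (B,nl)→1201520, (D,merge)→1808620, (D,nl)→6008200; best=12920 via (B,hash)
  {ABC}: card=400000; try (B,hash)→12120, (B,merge)→25720, (A,hash)→108920, (B,nl)→801520, (A,nl_idx)→1008200, (A,merge)→1808620 …(+1); best=12120 via (B,hash)
  {ACD}: card=9600; try (D,hash)→3840, (A,hash)→4640, (D,merge)→21140, (A,nl_idx)→25520, (A,merge)→33140, (D,nl)→97520 …(+1); best=3840 via (D,hash)
  {ABCD}: card=2400000; try (B,hash)→22440, (B,merge)→152840, (D,hash)→412840, (A,hash)→613640, (B,nl)→4803840, (A,nl_idx)→6012920 …(+4); best=22440 via (B,hash)

22440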